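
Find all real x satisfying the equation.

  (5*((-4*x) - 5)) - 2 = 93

Step 1. [(5*((-4*x) - 5)) - 2 = 93] 2 comes off first (add 2) ⇒ sub: 5*((-4*x) - 5) = 95.
Step 2. [5*((-4*x) - 5) = 95] 5 out front; divide by 5 ⇒ div: (-4*x) - 5 = 19.
Step 3. [(-4*x) - 5 = 19] add 5: x sits inside (… - 5), so sub: -4*x = 24.
Step 4. [-4*x = 24] -4 out front; divide by -4 ⇒ div: x = -6.

Answer: x ∈ {-6}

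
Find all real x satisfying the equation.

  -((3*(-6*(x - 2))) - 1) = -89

Step 1. [-((3*(-6*(x - 2))) - 1) = -89] leading − — multiply by −1 ⇒ neg: (3*(-6*(x - 2))) - 1 = 89.
Step 2. [(3*(-6*(x - 2))) - 1 = 89] the outer -1 inverts by adding 1. So sub: 3*(-6*(x - 2)) = 90.
Step 3. [3*(-6*(x - 2)) = 90] LHS = 3·(…); ÷3 both sides ⇒ div: -6*(x - 2) = 30.
Step 4. [-6*(x - 2) = 30] -6 out front; divide by -6 ⇒ div: x - 2 = -5.
Step 5. [x - 2 = -5] -2 is outermost — add 2 both sides. So sub: x = -3.

Answer: x ∈ {-3}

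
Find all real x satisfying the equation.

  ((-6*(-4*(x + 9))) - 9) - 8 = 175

Step 1. [((-6*(-4*(x + 9))) - 9) - 8 = 175] add 8: x sits inside (… - 8). So sub: (-6*(-4*(x + 9))) - 9 = 183.
Step 2. [(-6*(-4*(x + 9))) - 9 = 183] 9 comes off first (add 9), so sub: -6*(-4*(x + 9)) = 192.
Step 3. [-6*(-4*(x + 9)) = 192] LHS = -6·(…); ÷-6 both sides, so div: -4*(x + 9) = -32.
Step 4. [-4*(x + 9) = -32] -4·(inner) — divide through by -4. So div: x + 9 = 8.
Step 5. [x + 9 = 8] the outer +9 inverts by subtracting 9. So sub: x = -1.

Answer: x ∈ {-1}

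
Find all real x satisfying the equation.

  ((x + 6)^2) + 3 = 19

Step 1. [((x + 6)^2) + 3 = 19] peel the +3: subtract 3 from each side. So sub: (x + 6)^2 = 16.
Step 2. [(x + 6)^2 = 16] LHS squared, RHS 16 ≥ 0: apply √ (±), so sqrt: x + 6 = 4 or -4.
Step 3. [x + 6 = 4 or -4] subtract 6: x sits inside (… + 6). So sub: x = -2 or -10.

Answer: x ∈ {-10, -2}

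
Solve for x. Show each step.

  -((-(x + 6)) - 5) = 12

Step 1. [-((-(x + 6)) - 5) = 12] leading − — multiply by −1 ⇒ neg: (-(x + 6)) - 5 = -12.
Step 2. [(-(x + 6)) - 5 = -12] the outer -5 inverts by adding 5 ⇒ sub: -(x + 6) = -7.
Step 3. [-(x + 6) = -7] LHS negated; negate both sides, so neg: x + 6 = 7.
Step 4. [x + 6 = 7] peel the +6: subtract 6 from each side. So sub: x = 1.

Answer: x ∈ {1}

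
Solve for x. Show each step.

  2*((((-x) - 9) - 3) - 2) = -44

Step 1. [2*((((-x) - 9) - 3) - 2) = -44] 2 out front; divide by 2, so div: (((-x) - 9) - 3) - 2 = -22.
Step 2. [(((-x) - 9) - 3) - 2 = -22] add 2: x sits inside (… - 2) ⇒ sub: ((-x) - 9) - 3 = -20.
Step 3. [((-x) - 9) - 3 = -20] add 3: x sits inside (… - 3). So sub: (-x) - 9 = -17.
Step 4. [(-x) - 9 = -17] peel the -9: add 9 from each side, so sub: -x = -8.
Step 5. [-x = -8] LHS negated; negate both sides, so neg: x = 8.

Answer: x ∈ {8}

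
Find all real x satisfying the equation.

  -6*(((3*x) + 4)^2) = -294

Step 1. [-6*(((3*x) + 4)^2) = -294] -6 out front; divide by -6, so div: ((3*x) + 4)^2 = 49.
Step 2. [((3*x) + 4)^2 = 49] LHS squared, RHS 49 ≥ 0: apply √ (±) ⇒ sqrt: (3*x) + 4 = 7 or -7.
Step 3. [(3*x) + 4 = 7 or -7] peel the +4: subtract 4 from each side, so sub: 3*x = 3 or -11.
Step 4. [3*x = 3 or -11] 3·(inner) — divide through by 3 ⇒ div: x = 1 or -11/3.

Answer: x ∈ {-11/3, 1}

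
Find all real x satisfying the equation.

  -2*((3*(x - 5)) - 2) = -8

Step 1. [-2*((3*(x - 5)) - 2) = -8] -2 out front; divide by -2. So div: (3*(x - 5)) - 2 = 4.
Step 2. [(3*(x - 5)) - 2 = 4] the outer -2 inverts by adding 2. So sub: 3*(x - 5) = 6.
Step 3. [3*(x - 5) = 6] 3 out front; divide by 3, so div: x - 5 = 2.
Step 4. [x - 5 = 2] the outer -5 inverts by adding 5. So sub: x = 7.

Answer: x ∈ {7}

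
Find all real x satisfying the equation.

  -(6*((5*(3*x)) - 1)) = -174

Step 1. [-(6*((5*(3*x)) - 1)) = -174] leading − — multiply by −1 ⇒ neg: 6*((5*(3*x)) - 1) = 174.
Step 2. [6*((5*(3*x)) - 1) = 174] 6·(inner) — divide through by 6 ⇒ div: (5*(3*x)) - 1 = 29.
Step 3. [(5*(3*x)) - 1 = 29] the outer -1 inverts by adding 1 ⇒ sub: 5*(3*x) = 30.
Step 4. [5*(3*x) = 30] LHS = 5·(…); ÷5 both sides. So div: 3*x = 6.
Step 5. [3*x = 6] 3 out front; divide by 3. So div: x = 2.

Answer: x ∈ {2}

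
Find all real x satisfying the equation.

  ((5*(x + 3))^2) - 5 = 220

Step 1. [((5*(x + 3))^2) - 5 = 220] the outer -5 inverts by adding 5, so sub: (5*(x + 3))^2 = 225.
Step 2. [(5*(x + 3))^2 = 225] 225 ≥ 0, LHS is (·)² — take ±√. So sqrt: 5*(x + 3) = 15 or -15.
Step 3. [5*(x + 3) = 15 or -15] divide by the outer 5. So div: x + 3 = 3 or -3.
Step 4. [x + 3 = 3 or -3] subtract 3: x sits inside (… + 3) ⇒ sub: x = 0 or -6.

Answer: x ∈ {-6, 0}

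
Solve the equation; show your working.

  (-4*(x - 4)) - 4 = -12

Step 1. [(-4*(x - 4)) - 4 = -12] -4 | LHS and -4 | -12: pull -4 out. So factor: (x - 4) + 1 = 3.
Step 2. [(x - 4) + 1 = 3] +1 is outermost — subtract 1 both sides, so sub: x - 4 = 2.
Step 3. [x - 4 = 2] peel the -4: add 4 from each side, so sub: x = 6.

Answer: x ∈ {6}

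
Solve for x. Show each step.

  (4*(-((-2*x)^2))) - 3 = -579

Step 1. [(4*(-((-2*x)^2))) - 3 = -579] the outer -3 inverts by adding 3. So sub: 4*(-((-2*x)^2)) = -576.
Step 2. [4*(-((-2*x)^2)) = -576] divide by the outer 4. So div: -((-2*x)^2) = -144.
Step 3. [-((-2*x)^2) = -144] leading − — multiply by −1. So neg: (-2*x)^2 = 144.
Step 4. [(-2*x)^2 = 144] 144 ≥ 0, LHS is (·)² — take ±√. So sqrt: -2*x = 12 or -12.
Step 5. [-2*x = 12 or -12] -2·(inner) — divide through by -2. So div: x = -6 or 6.

Answer: x ∈ {-6, 6}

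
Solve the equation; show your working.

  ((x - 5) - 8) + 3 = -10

Step 1. [((x - 5) - 8) + 3 = -10] subtract 3: x sits inside (… + 3) ⇒ sub: (x - 5) - 8 = -13.
Step 2. [(x - 5) - 8 = -13] -8 is outermost — add 8 both sides ⇒ sub: x - 5 = -5.
Step 3. [x - 5 = -5] 5 comes off first (add 5), so sub: x = 0.

Answer: x ∈ {0}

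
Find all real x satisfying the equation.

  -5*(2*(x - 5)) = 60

Step 1. [-5*(2*(x - 5)) = 60] divide by the outer -5 ⇒ div: 2*(x - 5) = -12.
Step 2. [2*(x - 5) = -12] LHS = 2·(…); ÷2 both sides. So div: x - 5 = -6.
Step 3. [x - 5 = -6] the outer -5 inverts by adding 5, so sub: x = -1.

Answer: x ∈ {-1}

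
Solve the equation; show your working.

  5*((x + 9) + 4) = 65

Step 1. [5*((x + 9) + 4) = 65] leading coefficient 5: divide by 5, so div: (x + 9) + 4 = 13.
Step 2. [(x + 9) + 4 = 13] the outer +4 inverts by subtracting 4 ⇒ sub: x + 9 = 9.
Step 3. [x + 9 = 9] 9 comes off first (subtract 9). So sub: x = 0.

Answer: x ∈ {0}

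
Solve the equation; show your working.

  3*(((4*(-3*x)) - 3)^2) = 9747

Step 1. [3*(((4*(-3*x)) - 3)^2) = 9747] 3 out front; divide by 3 ⇒ div: ((4*(-3*x)) - 3)^2 = 3249.
Step 2. [((4*(-3*x)) - 3)^2 = 3249] √ both sides: 3249 ≥ 0 gives two branches ⇒ sqrt: (4*(-3*x)) - 3 = 57 or -57.
Step 3. [(4*(-3*x)) - 3 = 57 or -57] -3 is outermost — add 3 both sides ⇒ sub: 4*(-3*x) = 60 or -54.
Step 4. [4*(-3*x) = 60 or -54] leading coefficient 4: divide by 4, so div: -3*x = 15 or -27/2.
Step 5. [-3*x = 15 or -27/2] divide by the outer -3, so div: x = -5 or 9/2.

Answer: x ∈ {-5, 9/2}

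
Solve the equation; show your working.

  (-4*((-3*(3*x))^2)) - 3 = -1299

Step 1. [(-4*((-3*(3*x))^2)) - 3 = -1299] peel the -3: add 3 from each side. So sub: -4*((-3*(3*x))^2) = -1296.
Step 2. [-4*((-3*(3*x))^2) = -1296] divide by the outer -4, so div: (-3*(3*x))^2 = 324.
Step 3. [(-3*(3*x))^2 = 324] √ both sides: 324 ≥ 0 gives two branches. So sqrt: -3*(3*x) = 18 or -18.
Step 4. [-3*(3*x) = 18 or -18] -3 out front; divide by -3, so div: 3*x = -6 or 6.
Step 5. [3*x = -6 or 6] LHS = 3·(…); ÷3 both sides ⇒ div: x = -2 or 2.

Answer: x ∈ {-2, 2}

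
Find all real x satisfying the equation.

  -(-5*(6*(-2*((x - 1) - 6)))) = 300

Step 1. [-(-5*(6*(-2*((x - 1) - 6)))) = 300] flip signs both sides. So neg: -5*(6*(-2*((x - 1) - 6))) = -300.
Step 2. [-5*(6*(-2*((x - 1) - 6))) = -300] -5·(inner) — divide through by -5. So div: 6*(-2*((x - 1) - 6)) = 60.
Step 3. [6*(-2*((x - 1) - 6)) = 60] LHS = 6·(…); ÷6 both sides ⇒ div: -2*((x - 1) - 6) = 10.
Step 4. [-2*((x - 1) - 6) = 10] leading coefficient -2: divide by -2, so div: (x - 1) - 6 = -5.
Step 5. [(x - 1) - 6 = -5] peel the -6: add 6 from each side. So sub: x - 1 = 1.
Step 6. [x - 1 = 1] 1 comes off first (add 1). So sub: x = 2.

Answer: x ∈ {2}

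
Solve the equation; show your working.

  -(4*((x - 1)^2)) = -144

Step 1. [-(4*((x - 1)^2)) = -144] leading − — multiply by −1, so neg: 4*((x - 1)^2) = 144.
Step 2. [4*((x - 1)^2) = 144] divide by the outer 4 ⇒ div: (x - 1)^2 = 36.
Step 3. [(x - 1)^2 = 36] √ both sides: 36 ≥ 0 gives two branches. So sqrt: x - 1 = 6 or -6.
Step 4. [x - 1 = 6 or -6] peel the -1: add 1 from each side, so sub: x = 7 or -5.

Answer: x ∈ {-5, 7}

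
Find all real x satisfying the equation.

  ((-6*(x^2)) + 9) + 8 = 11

Step 1. [((-6*(x^2)) + 9) + 8 = 11] peel the +8: subtract 8 from each side. So sub: (-6*(x^2)) + 9 = 3.
Step 2. [(-6*(x^2)) + 9 = 3] peel the +9: subtract 9 from each side ⇒ sub: -6*(x^2) = -6.
Step 3. [-6*(x^2) = -6] -6·(inner) — divide through by -6. So div: x^2 = 1.
Step 4. [x^2 = 1] √ both sides: 1 ≥ 0 gives two branches, so sqrt: x = 1 or -1.

Answer: x ∈ {-1, 1}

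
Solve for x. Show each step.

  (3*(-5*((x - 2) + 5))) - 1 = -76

Step 1. [(3*(-5*((x - 2) + 5))) - 1 = -76] the outer -1 inverts by adding 1 ⇒ sub: 3*(-5*((x - 2) + 5)) = -75.
Step 2. [3*(-5*((x - 2) + 5)) = -75] 3·(inner) — divide through by 3, so div: -5*((x - 2) + 5) = -25.
Step 3. [-5*((x - 2) + 5) = -25] -5·(inner) — divide through by -5 ⇒ div: (x - 2) + 5 = 5.
Step 4. [(x - 2) + 5 = 5] the outer +5 inverts by subtracting 5, so sub: x - 2 = 0.
Step 5. [x - 2 = 0] 2 comes off first (add 2) ⇒ sub: x = 2.

Answer: x ∈ {2}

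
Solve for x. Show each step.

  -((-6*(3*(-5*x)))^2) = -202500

Step 1. [-((-6*(3*(-5*x)))^2) = -202500] flip signs both sides, so neg: (-6*(3*(-5*x)))^2 = 202500.
Step 2. [(-6*(3*(-5*x)))^2 = 202500] LHS squared, RHS 202500 ≥ 0: apply √ (±). So sqrt: -6*(3*(-5*x)) = 450 or -450.
Step 3. [-6*(3*(-5*x)) = 450 or -450] LHS = -6·(…); ÷-6 both sides ⇒ div: 3*(-5*x) = -75 or 75.
Step 4. [3*(-5*x) = -75 or 75] LHS = 3·(…); ÷3 both sides. So div: -5*x = -25 or 25.
Step 5. [-5*x = -25 or 25] LHS = -5·(…); ÷-5 both sides ⇒ div: x = 5 or -5.

Answer: x ∈ {-5, 5}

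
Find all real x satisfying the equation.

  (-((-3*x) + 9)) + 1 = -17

Step 1. [(-((-3*x) + 9)) + 1 = -17] peel the +1: subtract 1 from each side, so sub: -((-3*x) + 9) = -18.
Step 2. [-((-3*x) + 9) = -18] LHS negated; negate both sides. So neg: (-3*x) + 9 = 18.
Step 3. [(-3*x) + 9 = 18] common factor -3 (LHS and 18) — divide through. So factor: x - 3 = -6.
Step 4. [x - 3 = -6] peel the -3: add 3 from each side. So sub: x = -3.

Answer: x ∈ {-3}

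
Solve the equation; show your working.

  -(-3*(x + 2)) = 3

Step 1. [-(-3*(x + 2)) = 3] LHS negated; negate both sides ⇒ neg: -3*(x + 2) = -3.
Step 2. [-3*(x + 2) = -3] -3·(inner) — divide through by -3. So div: x + 2 = 1.
Step 3. [x + 2 = 1] +2 is outermost — subtract 2 both sides. So sub: x = -1.

Answer: x ∈ {-1}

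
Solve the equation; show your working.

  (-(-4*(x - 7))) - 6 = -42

Step 1. [(-(-4*(x - 7))) - 6 = -42] -6 is outermost — add 6 both sides, so sub: -(-4*(x - 7)) = -36.
Step 2. [-(-4*(x - 7)) = -36] LHS negated; negate both sides. So neg: -4*(x - 7) = 36.
Step 3. [-4*(x - 7) = 36] -4·(inner) — divide through by -4, so div: x - 7 = -9.
Step 4. [x - 7 = -9] -7 is outermost — add 7 both sides. So sub: x = -2.

Answer: x ∈ {-2}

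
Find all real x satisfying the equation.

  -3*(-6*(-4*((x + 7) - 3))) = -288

Step 1. [-3*(-6*(-4*((x + 7) - 3))) = -288] divide by the outer -3. So div: -6*(-4*((x + 7) - 3)) = 96.
Step 2. [-6*(-4*((x + 7) - 3)) = 96] -6·(inner) — divide through by -6. So div: -4*((x + 7) - 3) = -16.
Step 3. [-4*((x + 7) - 3) = -16] LHS = -4·(…); ÷-4 both sides, so div: (x + 7) - 3 = 4.
Step 4. [(x + 7) - 3 = 4] 3 comes off first (add 3). So sub: x + 7 = 7.
Step 5. [x + 7 = 7] the outer +7 inverts by subtracting 7, so sub: x = 0.

Answer: x ∈ {0}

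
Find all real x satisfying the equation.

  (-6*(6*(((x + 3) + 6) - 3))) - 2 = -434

Step 1. [(-6*(6*(((x + 3) + 6) - 3))) - 2 = -434] peel the -2: add 2 from each side ⇒ sub: -6*(6*(((x + 3) + 6) - 3)) = -432.
Step 2. [-6*(6*(((x + 3) + 6) - 3)) = -432] divide by the outer -6 ⇒ div: 6*(((x + 3) + 6) - 3) = 72.
Step 3. [6*(((x + 3) + 6) - 3) = 72] 6·(inner) — divide through by 6. So div: ((x + 3) + 6) - 3 = 12.
Step 4. [((x + 3) + 6) - 3 = 12] the outer -3 inverts by adding 3 ⇒ sub: (x + 3) + 6 = 15.
Step 5. [(x + 3) + 6 = 15] +6 is outermost — subtract 6 both sides, so sub: x + 3 = 9.
Step 6. [x + 3 = 9] subtract 3: x sits inside (… + 3), so sub: x = 6.

Answer: x ∈ {6}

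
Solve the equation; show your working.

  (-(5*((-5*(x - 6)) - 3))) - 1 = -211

Step 1. [(-(5*((-5*(x - 6)) - 3))) - 1 = -211] 1 comes off first (add 1), so sub: -(5*((-5*(x - 6)) - 3)) = -210.
Step 2. [-(5*((-5*(x - 6)) - 3)) = -210] leading − — multiply by −1, so neg: 5*((-5*(x - 6)) - 3) = 210.
Step 3. [5*((-5*(x - 6)) - 3) = 210] divide by the outer 5, so div: (-5*(x - 6)) - 3 = 42.
Step 4. [(-5*(x - 6)) - 3 = 42] -3 is outermost — add 3 both sides ⇒ sub: -5*(x - 6) = 45.
Step 5. [-5*(x - 6) = 45] divide by the outer -5. So div: x - 6 = -9.
Step 6. [x - 6 = -9] the outer -6 inverts by adding 6, so sub: x = -3.

Answer: x ∈ {-3}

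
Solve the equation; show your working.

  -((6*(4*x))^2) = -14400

Step 1. [-((6*(4*x))^2) = -14400] LHS negated; negate both sides ⇒ neg: (6*(4*x))^2 = 14400.
Step 2. [(6*(4*x))^2 = 14400] LHS squared, RHS 14400 ≥ 0: apply √ (±) ⇒ sqrt: 6*(4*x) = 120 or -120.
Step 3. [6*(4*x) = 120 or -120] leading coefficient 6: divide by 6 ⇒ div: 4*x = 20 or -20.
Step 4. [4*x = 20 or -20] 4·(inner) — divide through by 4 ⇒ div: x = 5 or -5.

Answer: x ∈ {-5, 5}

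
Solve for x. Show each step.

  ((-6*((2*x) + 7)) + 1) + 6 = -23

Step 1. [((-6*((2*x) + 7)) + 1) + 6 = -23] 6 comes off first (subtract 6), so sub: (-6*((2*x) + 7)) + 1 = -29.
Step 2. [(-6*((2*x) + 7)) + 1 = -29] peel the +1: subtract 1 from each side ⇒ sub: -6*((2*x) + 7) = -30.
Step 3. [-6*((2*x) + 7) = -30] LHS = -6·(…); ÷-6 both sides, so div: (2*x) + 7 = 5.
Step 4. [(2*x) + 7 = 5] +7 is outermost — subtract 7 both sides ⇒ sub: 2*x = -2.
Step 5. [2*x = -2] LHS = 2·(…); ÷2 both sides ⇒ div: x = -1.

Answer: x ∈ {-1}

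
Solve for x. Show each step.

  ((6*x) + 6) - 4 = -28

Step 1. [((6*x) + 6) - 4 = -28] add 4: x sits inside (… - 4) ⇒ sub: (6*x) + 6 = -24.
Step 2. [(6*x) + 6 = -24] the outer +6 inverts by subtracting 6, so sub: 6*x = -30.
Step 3. [6*x = -30] 6·(inner) — divide through by 6, so div: x = -5.

Answer: x ∈ {-5}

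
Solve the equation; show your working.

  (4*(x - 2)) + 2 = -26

Step 1. [(4*(x - 2)) + 2 = -26] subtract 2: x sits inside (… + 2), so sub: 4*(x - 2) = -28.
Step 2. [4*(x - 2) = -28] LHS = 4·(…); ÷4 both sides, so div: x - 2 = -7.
Step 3. [x - 2 = -7] -2 is outermost — add 2 both sides. So sub: x = -5.

Answer: x ∈ {-5}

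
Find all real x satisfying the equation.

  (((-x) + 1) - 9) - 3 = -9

Step 1. [(((-x) + 1) - 9) - 3 = -9] peel the -3: add 3 from each side, so sub: ((-x) + 1) - 9 = -6.
Step 2. [((-x) + 1) - 9 = -6] the outer -9 inverts by adding 9 ⇒ sub: (-x) + 1 = 3.
Step 3. [(-x) + 1 = 3] peel the +1: subtract 1 from each side. So sub: -x = 2.
Step 4. [-x = 2] LHS negated; negate both sides. So neg: x = -2.

Answer: x ∈ {-2}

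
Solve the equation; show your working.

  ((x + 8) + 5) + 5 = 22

Step 1. [((x + 8) + 5) + 5 = 22] peel the +5: subtract 5 from each side. So sub: (x + 8) + 5 = 17.
Step 2. [(x + 8) + 5 = 17] the outer +5 inverts by subtracting 5, so sub: x + 8 = 12.
Step 3. [x + 8 = 12] 8 comes off first (subtract 8). So sub: x = 4.

Answer: x ∈ {4}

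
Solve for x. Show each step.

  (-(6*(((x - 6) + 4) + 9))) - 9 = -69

Step 1. [(-(6*(((x - 6) + 4) + 9))) - 9 = -69] add 9: x sits inside (… - 9) ⇒ sub: -(6*(((x - 6) + 4) + 9)) = -60.
Step 2. [-(6*(((x - 6) + 4) + 9)) = -60] leading − — multiply by −1 ⇒ neg: 6*(((x - 6) + 4) + 9) = 60.
Step 3. [6*(((x - 6) + 4) + 9) = 60] leading coefficient 6: divide by 6 ⇒ div: ((x - 6) + 4) + 9 = 10.
Step 4. [((x - 6) + 4) + 9 = 10] peel the +9: subtract 9 from each side, so sub: (x - 6) + 4 = 1.
Step 5. [(x - 6) + 4 = 1] the outer +4 inverts by subtracting 4, so sub: x - 6 = -3.
Step 6. [x - 6 = -3] peel the -6: add 6 from each side. So sub: x = 3.

Answer: x ∈ {3}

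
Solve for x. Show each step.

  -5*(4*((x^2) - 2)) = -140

Step 1. [-5*(4*((x^2) - 2)) = -140] -5·(inner) — divide through by -5. So div: 4*((x^2) - 2) = 28.
Step 2. [4*((x^2) - 2) = 28] leading coefficient 4: divide by 4. So div: (x^2) - 2 = 7.
Step 3. [(x^2) - 2 = 7] the outer -2 inverts by adding 2. So sub: x^2 = 9.
Step 4. [x^2 = 9] LHS squared, RHS 9 ≥ 0: apply √ (±). So sqrt: x = 3 or -3.

Answer: x ∈ {-3, 3}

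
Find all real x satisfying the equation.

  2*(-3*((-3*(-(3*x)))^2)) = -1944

Step 1. [2*(-3*((-3*(-(3*x)))^2)) = -1944] 2 out front; divide by 2 ⇒ div: -3*((-3*(-(3*x)))^2) = -972.
Step 2. [-3*((-3*(-(3*x)))^2) = -972] -3·(inner) — divide through by -3, so div: (-3*(-(3*x)))^2 = 324.
Step 3. [(-3*(-(3*x)))^2 = 324] 324 ≥ 0, LHS is (·)² — take ±√ ⇒ sqrt: -3*(-(3*x)) = 18 or -18.
Step 4. [-3*(-(3*x)) = 18 or -18] leading coefficient -3: divide by -3 ⇒ div: -(3*x) = -6 or 6.
Step 5. [-(3*x) = -6 or 6] flip signs both sides. So neg: 3*x = 6 or -6.
Step 6. [3*x = 6 or -6] 3 out front; divide by 3 ⇒ div: x = 2 or -2.

Answer: x ∈ {-2, 2}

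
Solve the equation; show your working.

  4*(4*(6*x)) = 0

Step 1. [4*(4*(6*x)) = 0] 4 out front; divide by 4, so div: 4*(6*x) = 0.
Step 2. [4*(6*x) = 0] 4 out front; divide by 4 ⇒ div: 6*x = 0.
Step 3. [6*x = 0] divide by the outer 6. So div: x = 0.

Answer: x ∈ {0}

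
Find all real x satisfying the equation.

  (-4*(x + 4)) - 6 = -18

Step 1. [(-4*(x + 4)) - 6 = -18] the outer -6 inverts by adding 6, so sub: -4*(x + 4) = -12.
Step 2. [-4*(x + 4) = -12] -4 out front; divide by -4 ⇒ div: x + 4 = 3.
Step 3. [x + 4 = 3] 4 comes off first (subtract 4). So sub: x = -1.

Answer: x ∈ {-1}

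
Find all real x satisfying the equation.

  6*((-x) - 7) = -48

Step 1. [6*((-x) - 7) = -48] leading coefficient 6: divide by 6 ⇒ div: (-x) - 7 = -8.
Step 2. [(-x) - 7 = -8] 7 comes off first (add 7), so sub: -x = -1.
Step 3. [-x = -1] flip signs both sides. So neg: x = 1.

Answer: x ∈ {1}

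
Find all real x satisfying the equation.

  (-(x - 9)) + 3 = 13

Step 1. [(-(x - 9)) + 3 = 13] +3 is outermost — subtract 3 both sides. So sub: -(x - 9) = 10.
Step 2. [-(x - 9) = 10] flip signs both sides ⇒ neg: x - 9 = -10.
Step 3. [x - 9 = -10] peel the -9: add 9 from each side. So sub: x = -1.

Answer: x ∈ {-1}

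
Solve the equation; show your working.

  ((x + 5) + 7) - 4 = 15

Step 1. [((x + 5) + 7) - 4 = 15] 4 comes off first (add 4), so sub: (x + 5) + 7 = 19.
Step 2. [(x + 5) + 7 = 19] the outer +7 inverts by subtracting 7. So sub: x + 5 = 12.
Step 3. [x + 5 = 12] subtract 5: x sits inside (… + 5) ⇒ sub: x = 7.

Answer: x ∈ {7}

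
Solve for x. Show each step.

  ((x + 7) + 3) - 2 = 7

Step 1. [((x + 7) + 3) - 2 = 7] the outer -2 inverts by adding 2. So sub: (x + 7) + 3 = 9.
Step 2. [(x + 7) + 3 = 9] +3 is outermost — subtract 3 both sides. So sub: x + 7 = 6.
Step 3. [x + 7 = 6] peel the +7: subtract 7 from each side. So sub: x = -1.

Answer: x ∈ {-1}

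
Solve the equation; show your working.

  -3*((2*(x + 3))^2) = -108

Step 1. [-3*((2*(x + 3))^2) = -108] leading coefficient -3: divide by -3 ⇒ div: (2*(x + 3))^2 = 36.
Step 2. [(2*(x + 3))^2 = 36] 36 ≥ 0, LHS is (·)² — take ±√, so sqrt: 2*(x + 3) = 6 or -6.
Step 3. [2*(x + 3) = 6 or -6] 2 out front; divide by 2 ⇒ div: x + 3 = 3 or -3.
Step 4. [x + 3 = 3 or -3] subtract 3: x sits inside (… + 3) ⇒ sub: x = 0 or -6.

Answer: x ∈ {-6, 0}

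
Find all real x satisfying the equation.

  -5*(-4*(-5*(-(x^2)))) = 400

Step 1. [-5*(-4*(-5*(-(x^2)))) = 400] divide by the outer -5. So div: -4*(-5*(-(x^2))) = -80.
Step 2. [-4*(-5*(-(x^2))) = -80] -4·(inner) — divide through by -4. So div: -5*(-(x^2)) = 20.
Step 3. [-5*(-(x^2)) = 20] leading coefficient -5: divide by -5 ⇒ div: -(x^2) = -4.
Step 4. [-(x^2) = -4] LHS negated; negate both sides, so neg: x^2 = 4.
Step 5. [x^2 = 4] √ both sides: 4 ≥ 0 gives two branches. So sqrt: x = 2 or -2.

Answer: x ∈ {-2, 2}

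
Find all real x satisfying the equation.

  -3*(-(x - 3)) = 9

Step 1. [-3*(-(x - 3)) = 9] -3·(inner) — divide through by -3, so div: -(x - 3) = -3.
Step 2. [-(x - 3) = -3] leading − — multiply by −1. So neg: x - 3 = 3.
Step 3. [x - 3 = 3] add 3: x sits inside (… - 3) ⇒ sub: x = 6.

Answer: x ∈ {6}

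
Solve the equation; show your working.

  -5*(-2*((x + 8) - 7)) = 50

Step 1. [-5*(-2*((x + 8) - 7)) = 50] LHS = -5·(…); ÷-5 both sides ⇒ div: -2*((x + 8) - 7) = -10.
Step 2. [-2*((x + 8) - 7) = -10] -2·(inner) — divide through by -2. So div: (x + 8) - 7 = 5.
Step 3. [(x + 8) - 7 = 5] 7 comes off first (add 7) ⇒ sub: x + 8 = 12.
Step 4. [x + 8 = 12] 8 comes off first (subtract 8) ⇒ sub: x = 4.

Answer: x ∈ {4}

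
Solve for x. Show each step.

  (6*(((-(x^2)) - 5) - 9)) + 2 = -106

Step 1. [(6*(((-(x^2)) - 5) - 9)) + 2 = -106] the outer +2 inverts by subtracting 2. So sub: 6*(((-(x^2)) - 5) - 9) = -108.
Step 2. [6*(((-(x^2)) - 5) - 9) = -108] LHS = 6·(…); ÷6 both sides. So div: ((-(x^2)) - 5) - 9 = -18.
Step 3. [((-(x^2)) - 5) - 9 = -18] add 9: x sits inside (… - 9). So sub: (-(x^2)) - 5 = -9.
Step 4. [(-(x^2)) - 5 = -9] -5 is outermost — add 5 both sides ⇒ sub: -(x^2) = -4.
Step 5. [-(x^2) = -4] LHS negated; negate both sides, so neg: x^2 = 4.
Step 6. [x^2 = 4] √ both sides: 4 ≥ 0 gives two branches ⇒ sqrt: x = 2 or -2.

Answer: x ∈ {-2, 2}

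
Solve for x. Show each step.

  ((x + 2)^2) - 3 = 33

Step 1. [((x + 2)^2) - 3 = 33] add 3: x sits inside (… - 3). So sub: (x + 2)^2 = 36.
Step 2. [(x + 2)^2 = 36] √ both sides: 36 ≥ 0 gives two branches ⇒ sqrt: x + 2 = 6 or -6.
Step 3. [x + 2 = 6 or -6] the outer +2 inverts by subtracting 2. So sub: x = 4 or -8.

Answer: x ∈ {-8, 4}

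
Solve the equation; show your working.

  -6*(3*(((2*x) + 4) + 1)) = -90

Step 1. [-6*(3*(((2*x) + 4) + 1)) = -90] LHS = -6·(…); ÷-6 both sides, so div: 3*(((2*x) + 4) + 1) = 15.
Step 2. [3*(((2*x) + 4) + 1) = 15] leading coefficient 3: divide by 3 ⇒ div: ((2*x) + 4) + 1 = 5.
Step 3. [((2*x) + 4) + 1 = 5] +1 is outermost — subtract 1 both sides ⇒ sub: (2*x) + 4 = 4.
Step 4. [(2*x) + 4 = 4] 2 divides every term; factor it out, so factor: x + 2 = 2.
Step 5. [x + 2 = 2] +2 is outermost — subtract 2 both sides. So sub: x = 0.

Answer: x ∈ {0}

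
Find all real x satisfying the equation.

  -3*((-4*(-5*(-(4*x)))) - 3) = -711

Step 1. [-3*((-4*(-5*(-(4*x)))) - 3) = -711] LHS = -3·(…); ÷-3 both sides, so div: (-4*(-5*(-(4*x)))) - 3 = 237.
Step 2. [(-4*(-5*(-(4*x)))) - 3 = 237] the outer -3 inverts by adding 3, so sub: -4*(-5*(-(4*x))) = 240.
Step 3. [-4*(-5*(-(4*x))) = 240] LHS = -4·(…); ÷-4 both sides, so div: -5*(-(4*x)) = -60.
Step 4. [-5*(-(4*x)) = -60] -5 out front; divide by -5. So div: -(4*x) = 12.
Step 5. [-(4*x) = 12] LHS negated; negate both sides, so neg: 4*x = -12.
Step 6. [4*x = -12] leading coefficient 4: divide by 4 ⇒ div: x = -3.

Answer: x ∈ {-3}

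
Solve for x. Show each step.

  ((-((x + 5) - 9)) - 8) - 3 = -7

Step 1. [((-((x + 5) - 9)) - 8) - 3 = -7] -3 is outermost — add 3 both sides ⇒ sub: (-((x + 5) - 9)) - 8 = -4.
Step 2. [(-((x + 5) - 9)) - 8 = -4] 8 comes off first (add 8). So sub: -((x + 5) - 9) = 4.
Step 3. [-((x + 5) - 9) = 4] leading − — multiply by −1, so neg: (x + 5) - 9 = -4.
Step 4. [(x + 5) - 9 = -4] 9 comes off first (add 9) ⇒ sub: x + 5 = 5.
Step 5. [x + 5 = 5] 5 comes off first (subtract 5). So sub: x = 0.

Answer: x ∈ {0}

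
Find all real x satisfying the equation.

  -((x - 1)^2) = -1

Step 1. [-((x - 1)^2) = -1] flip signs both sides. So neg: (x - 1)^2 = 1.
Step 2. [(x - 1)^2 = 1] 1 ≥ 0, LHS is (·)² — take ±√, so sqrt: x - 1 = 1 or -1.
Step 3. [x - 1 = 1 or -1] 1 comes off first (add 1), so sub: x = 2 or 0.

Answer: x ∈ {0, 2}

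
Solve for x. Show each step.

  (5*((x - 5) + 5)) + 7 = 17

Step 1. [(5*((x - 5) + 5)) + 7 = 17] 7 comes off first (subtract 7). So sub: 5*((x - 5) + 5) = 10.
Step 2. [5*((x - 5) + 5) = 10] LHS = 5·(…); ÷5 both sides, so div: (x - 5) + 5 = 2.
Step 3. [(x - 5) + 5 = 2] +5 is outermost — subtract 5 both sides, so sub: x - 5 = -3.
Step 4. [x - 5 = -3] 5 comes off first (add 5), so sub: x = 2.

Answer: x ∈ {2}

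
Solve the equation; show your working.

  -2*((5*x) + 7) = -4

Step 1. [-2*((5*x) + 7) = -4] -2 out front; divide by -2, so div: (5*x) + 7 = 2.
Step 2. [(5*x) + 7 = 2] +7 is outermost — subtract 7 both sides ⇒ sub: 5*x = -5.
Step 3. [5*x = -5] 5 out front; divide by 5, so div: x = -1.

Answer: x ∈ {-1}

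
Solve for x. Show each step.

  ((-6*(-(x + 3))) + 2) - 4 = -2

Step 1. [((-6*(-(x + 3))) + 2) - 4 = -2] peel the -4: add 4 from each side, so sub: (-6*(-(x + 3))) + 2 = 2.
Step 2. [(-6*(-(x + 3))) + 2 = 2] 2 comes off first (subtract 2), so sub: -6*(-(x + 3)) = 0.
Step 3. [-6*(-(x + 3)) = 0] divide by the outer -6 ⇒ div: -(x + 3) = 0.
Step 4. [-(x + 3) = 0] leading − — multiply by −1. So neg: x + 3 = 0.
Step 5. [x + 3 = 0] subtract 3: x sits inside (… + 3). So sub: x = -3.

Answer: x ∈ {-3}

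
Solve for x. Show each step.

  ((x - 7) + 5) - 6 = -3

Step 1. [((x - 7) + 5) - 6 = -3] peel the -6: add 6 from each side, so sub: (x - 7) + 5 = 3.
Step 2. [(x - 7) + 5 = 3] +5 is outermost — subtract 5 both sides. So sub: x - 7 = -2.
Step 3. [x - 7 = -2] peel the -7: add 7 from each side, so sub: x = 5.

Answer: x ∈ {5}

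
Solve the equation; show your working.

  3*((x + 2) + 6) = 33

Step 1. [3*((x + 2) + 6) = 33] 3 out front; divide by 3, so div: (x + 2) + 6 = 11.
Step 2. [(x + 2) + 6 = 11] the outer +6 inverts by subtracting 6 ⇒ sub: x + 2 = 5.
Step 3. [x + 2 = 5] the outer +2 inverts by subtracting 2, so sub: x = 3.

Answer: x ∈ {3}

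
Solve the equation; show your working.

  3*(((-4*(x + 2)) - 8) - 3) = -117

Step 1. [3*(((-4*(x + 2)) - 8) - 3) = -117] 3 out front; divide by 3. So div: ((-4*(x + 2)) - 8) - 3 = -39.
Step 2. [((-4*(x + 2)) - 8) - 3 = -39] peel the -3: add 3 from each side. So sub: (-4*(x + 2)) - 8 = -36.
Step 3. [(-4*(x + 2)) - 8 = -36] common factor -4 (LHS and -36) — divide through ⇒ factor: (x + 2) + 2 = 9.
Step 4. [(x + 2) + 2 = 9] peel the +2: subtract 2 from each side. So sub: x + 2 = 7.
Step 5. [x + 2 = 7] the outer +2 inverts by subtracting 2, so sub: x = 5.

Answer: x ∈ {5}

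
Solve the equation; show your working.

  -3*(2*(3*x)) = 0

Step 1. [-3*(2*(3*x)) = 0] leading coefficient -3: divide by -3, so div: 2*(3*x) = 0.
Step 2. [2*(3*x) = 0] LHS = 2·(…); ÷2 both sides, so div: 3*x = 0.
Step 3. [3*x = 0] 3 out front; divide by 3 ⇒ div: x = 0.

Answer: x ∈ {0}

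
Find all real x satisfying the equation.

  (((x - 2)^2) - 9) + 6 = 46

Step 1. [(((x - 2)^2) - 9) + 6 = 46] the outer +6 inverts by subtracting 6 ⇒ sub: ((x - 2)^2) - 9 = 40.
Step 2. [((x - 2)^2) - 9 = 40] add 9: x sits inside (… - 9), so sub: (x - 2)^2 = 49.
Step 3. [(x - 2)^2 = 49] √ both sides: 49 ≥ 0 gives two branches, so sqrt: x - 2 = 7 or -7.
Step 4. [x - 2 = 7 or -7] 2 comes off first (add 2). So sub: x = 9 or -5.

Answer: x ∈ {-5, 9}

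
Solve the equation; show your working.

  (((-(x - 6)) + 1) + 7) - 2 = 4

Step 1. [(((-(x - 6)) + 1) + 7) - 2 = 4] -2 is outermost — add 2 both sides ⇒ sub: ((-(x - 6)) + 1) + 7 = 6.
Step 2. [((-(x - 6)) + 1) + 7 = 6] the outer +7 inverts by subtracting 7 ⇒ sub: (-(x - 6)) + 1 = -1.
Step 3. [(-(x - 6)) + 1 = -1] +1 is outermost — subtract 1 both sides. So sub: -(x - 6) = -2.
Step 4. [-(x - 6) = -2] flip signs both sides. So neg: x - 6 = 2.
Step 5. [x - 6 = 2] -6 is outermost — add 6 both sides, so sub: x = 8.

Answer: x ∈ {8}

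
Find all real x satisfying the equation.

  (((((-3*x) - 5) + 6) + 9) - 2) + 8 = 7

Step 1. [(((((-3*x) - 5) + 6) + 9) - 2) + 8 = 7] subtract 8: x sits inside (… + 8), so sub: ((((-3*x) - 5) + 6) + 9) - 2 = -1.
Step 2. [((((-3*x) - 5) + 6) + 9) - 2 = -1] -2 is outermost — add 2 both sides ⇒ sub: (((-3*x) - 5) + 6) + 9 = 1.
Step 3. [(((-3*x) - 5) + 6) + 9 = 1] the outer +9 inverts by subtracting 9, so sub: ((-3*x) - 5) + 6 = -8.
Step 4. [((-3*x) - 5) + 6 = -8] peel the +6: subtract 6 from each side ⇒ sub: (-3*x) - 5 = -14.
Step 5. [(-3*x) - 5 = -14] peel the -5: add 5 from each side, so sub: -3*x = -9.
Step 6. [-3*x = -9] divide by the outer -3, so div: x = 3.

Answer: x ∈ {3}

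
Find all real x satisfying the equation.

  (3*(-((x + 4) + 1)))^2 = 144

Step 1. [(3*(-((x + 4) + 1)))^2 = 144] √ both sides: 144 ≥ 0 gives two branches. So sqrt: 3*(-((x + 4) + 1)) = 12 or -12.
Step 2. [3*(-((x + 4) + 1)) = 12 or -12] 3 out front; divide by 3 ⇒ div: -((x + 4) + 1) = 4 or -4.
Step 3. [-((x + 4) + 1) = 4 or -4] flip signs both sides, so neg: (x + 4) + 1 = -4 or 4.
Step 4. [(x + 4) + 1 = -4 or 4] +1 is outermost — subtract 1 both sides, so sub: x + 4 = -5 or 3.
Step 5. [x + 4 = -5 or 3] the outer +4 inverts by subtracting 4 ⇒ sub: x = -9 or -1.

Answer: x ∈ {-9, -1}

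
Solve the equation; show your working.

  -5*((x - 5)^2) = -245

Step 1. [-5*((x - 5)^2) = -245] divide by the outer -5, so div: (x - 5)^2 = 49.
Step 2. [(x - 5)^2 = 49] 49 ≥ 0, LHS is (·)² — take ±√ ⇒ sqrt: x - 5 = 7 or -7.
Step 3. [x - 5 = 7 or -7] the outer -5 inverts by adding 5, so sub: x = 12 or -2.

Answer: x ∈ {-2, 12}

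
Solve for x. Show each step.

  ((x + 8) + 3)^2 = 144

Step 1. [((x + 8) + 3)^2 = 144] LHS squared, RHS 144 ≥ 0: apply √ (±), so sqrt: (x + 8) + 3 = 12 or -12.
Step 2. [(x + 8) + 3 = 12 or -12] the outer +3 inverts by subtracting 3. So sub: x + 8 = 9 or -15.
Step 3. [x + 8 = 9 or -15] +8 is outermost — subtract 8 both sides ⇒ sub: x = 1 or -23.

Answer: x ∈ {-23, 1}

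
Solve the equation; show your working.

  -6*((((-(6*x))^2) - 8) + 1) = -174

Step 1. [-6*((((-(6*x))^2) - 8) + 1) = -174] -6 out front; divide by -6 ⇒ div: (((-(6*x))^2) - 8) + 1 = 29.
Step 2. [(((-(6*x))^2) - 8) + 1 = 29] peel the +1: subtract 1 from each side ⇒ sub: ((-(6*x))^2) - 8 = 28.
Step 3. [((-(6*x))^2) - 8 = 28] peel the -8: add 8 from each side, so sub: (-(6*x))^2 = 36.
Step 4. [(-(6*x))^2 = 36] 36 ≥ 0, LHS is (·)² — take ±√ ⇒ sqrt: -(6*x) = 6 or -6.
Step 5. [-(6*x) = 6 or -6] flip signs both sides ⇒ neg: 6*x = -6 or 6.
Step 6. [6*x = -6 or 6] LHS = 6·(…); ÷6 both sides. So div: x = -1 or 1.

Answer: x ∈ {-1, 1}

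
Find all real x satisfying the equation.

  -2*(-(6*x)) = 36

Step 1. [-2*(-(6*x)) = 36] LHS = -2·(…); ÷-2 both sides, so div: -(6*x) = -18.
Step 2. [-(6*x) = -18] leading − — multiply by −1. So neg: 6*x = 18.
Step 3. [6*x = 18] 6 out front; divide by 6 ⇒ div: x = 3.

Answer: x ∈ {3}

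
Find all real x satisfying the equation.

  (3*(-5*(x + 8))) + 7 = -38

Step 1. [(3*(-5*(x + 8))) + 7 = -38] +7 is outermost — subtract 7 both sides, so sub: 3*(-5*(x + 8)) = -45.
Step 2. [3*(-5*(x + 8)) = -45] divide by the outer 3, so div: -5*(x + 8) = -15.
Step 3. [-5*(x + 8) = -15] -5 out front; divide by -5. So div: x + 8 = 3.
Step 4. [x + 8 = 3] peel the +8: subtract 8 from each side ⇒ sub: x = -5.

Answer: x ∈ {-5}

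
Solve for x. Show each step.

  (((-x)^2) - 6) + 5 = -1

Step 1. [(((-x)^2) - 6) + 5 = -1] peel the +5: subtract 5 from each side. So sub: ((-x)^2) - 6 = -6.
Step 2. [((-x)^2) - 6 = -6] peel the -6: add 6 from each side. So sub: (-x)^2 = 0.
Step 3. [(-x)^2 = 0] LHS squared, RHS 0 ≥ 0: apply √ (±). So sqrt: -x = 0.
Step 4. [-x = 0] leading − — multiply by −1. So neg: x = 0.

Answer: x ∈ {0}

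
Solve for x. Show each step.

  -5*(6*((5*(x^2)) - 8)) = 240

Step 1. [-5*(6*((5*(x^2)) - 8)) = 240] leading coefficient -5: divide by -5. So div: 6*((5*(x^2)) - 8) = -48.
Step 2. [6*((5*(x^2)) - 8) = -48] divide by the outer 6, so div: (5*(x^2)) - 8 = -8.
Step 3. [(5*(x^2)) - 8 = -8] 8 comes off first (add 8), so sub: 5*(x^2) = 0.
Step 4. [5*(x^2) = 0] divide by the outer 5, so div: x^2 = 0.
Step 5. [x^2 = 0] LHS squared, RHS 0 ≥ 0: apply √ (±), so sqrt: x = 0.

Answer: x ∈ {0}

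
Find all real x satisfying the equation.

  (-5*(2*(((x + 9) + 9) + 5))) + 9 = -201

Step 1. [(-5*(2*(((x + 9) + 9) + 5))) + 9 = -201] 9 comes off first (subtract 9), so sub: -5*(2*(((x + 9) + 9) + 5)) = -210.
Step 2. [-5*(2*(((x + 9) + 9) + 5)) = -210] -5·(inner) — divide through by -5, so div: 2*(((x + 9) + 9) + 5) = 42.
Step 3. [2*(((x + 9) + 9) + 5) = 42] 2 out front; divide by 2, so div: ((x + 9) + 9) + 5 = 21.
Step 4. [((x + 9) + 9) + 5 = 21] the outer +5 inverts by subtracting 5. So sub: (x + 9) + 9 = 16.
Step 5. [(x + 9) + 9 = 16] the outer +9 inverts by subtracting 9, so sub: x + 9 = 7.
Step 6. [x + 9 = 7] +9 is outermost — subtract 9 both sides. So sub: x = -2.

Answer: x ∈ {-2}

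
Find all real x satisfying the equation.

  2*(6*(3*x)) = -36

Step 1. [2*(6*(3*x)) = -36] 2 out front; divide by 2, so div: 6*(3*x) = -18.
Step 2. [6*(3*x) = -18] divide by the outer 6, so div: 3*x = -3.
Step 3. [3*x = -3] 3·(inner) — divide through by 3, so div: x = -1.

Answer: x ∈ {-1}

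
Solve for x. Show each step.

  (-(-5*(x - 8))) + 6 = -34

Step 1. [(-(-5*(x - 8))) + 6 = -34] peel the +6: subtract 6 from each side ⇒ sub: -(-5*(x - 8)) = -40.
Step 2. [-(-5*(x - 8)) = -40] LHS negated; negate both sides, so neg: -5*(x - 8) = 40.
Step 3. [-5*(x - 8) = 40] divide by the outer -5 ⇒ div: x - 8 = -8.
Step 4. [x - 8 = -8] peel the -8: add 8 from each side ⇒ sub: x = 0.

Answer: x ∈ {0}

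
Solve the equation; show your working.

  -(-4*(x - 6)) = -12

Step 1. [-(-4*(x - 6)) = -12] leading − — multiply by −1. So neg: -4*(x - 6) = 12.
Step 2. [-4*(x - 6) = 12] leading coefficient -4: divide by -4, so div: x - 6 = -3.
Step 3. [x - 6 = -3] peel the -6: add 6 from each side ⇒ sub: x = 3.

Answer: x ∈ {3}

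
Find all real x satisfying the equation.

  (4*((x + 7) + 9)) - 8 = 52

Step 1. [(4*((x + 7) + 9)) - 8 = 52] 4 divides every term; factor it out ⇒ factor: ((x + 7) + 9) - 2 = 13.
Step 2. [((x + 7) + 9) - 2 = 13] the outer -2 inverts by adding 2. So sub: (x + 7) + 9 = 15.
Step 3. [(x + 7) + 9 = 15] peel the +9: subtract 9 from each side ⇒ sub: x + 7 = 6.
Step 4. [x + 7 = 6] peel the +7: subtract 7 from each side. So sub: x = -1.

Answer: x ∈ {-1}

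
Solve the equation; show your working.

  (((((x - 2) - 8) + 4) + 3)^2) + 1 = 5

Step 1. [(((((x - 2) - 8) + 4) + 3)^2) + 1 = 5] 1 comes off first (subtract 1) ⇒ sub: ((((x - 2) - 8) + 4) + 3)^2 = 4.
Step 2. [((((x - 2) - 8) + 4) + 3)^2 = 4] √ both sides: 4 ≥ 0 gives two branches. So sqrt: (((x - 2) - 8) + 4) + 3 = 2 or -2.
Step 3. [(((x - 2) - 8) + 4) + 3 = 2 or -2] peel the +3: subtract 3 from each side. So sub: ((x - 2) - 8) + 4 = -1 or -5.
Step 4. [((x - 2) - 8) + 4 = -1 or -5] peel the +4: subtract 4 from each side ⇒ sub: (x - 2) - 8 = -5 or -9.
Step 5. [(x - 2) - 8 = -5 or -9] -8 is outermost — add 8 both sides. So sub: x - 2 = 3 or -1.
Step 6. [x - 2 = 3 or -1] peel the -2: add 2 from each side ⇒ sub: x = 5 or 1.

Answer: x ∈ {1, 5}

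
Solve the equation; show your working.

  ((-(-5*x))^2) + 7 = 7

Step 1. [((-(-5*x))^2) + 7 = 7] peel the +7: subtract 7 from each side ⇒ sub: (-(-5*x))^2 = 0.
Step 2. [(-(-5*x))^2 = 0] √ both sides: 0 ≥ 0 gives two branches ⇒ sqrt: -(-5*x) = 0.
Step 3. [-(-5*x) = 0] LHS negated; negate both sides. So neg: -5*x = 0.
Step 4. [-5*x = 0] leading coefficient -5: divide by -5, so div: x = 0.

Answer: x ∈ {0}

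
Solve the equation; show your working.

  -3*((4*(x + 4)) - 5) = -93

Step 1. [-3*((4*(x + 4)) - 5) = -93] LHS = -3·(…); ÷-3 both sides ⇒ div: (4*(x + 4)) - 5 = 31.
Step 2. [(4*(x + 4)) - 5 = 31] 5 comes off first (add 5). So sub: 4*(x + 4) = 36.
Step 3. [4*(x + 4) = 36] 4·(inner) — divide through by 4. So div: x + 4 = 9.
Step 4. [x + 4 = 9] the outer +4 inverts by subtracting 4, so sub: x = 5.

Answer: x ∈ {5}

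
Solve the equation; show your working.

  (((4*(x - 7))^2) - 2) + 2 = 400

Step 1. [(((4*(x - 7))^2) - 2) + 2 = 400] 2 comes off first (subtract 2) ⇒ sub: ((4*(x - 7))^2) - 2 = 398.
Step 2. [((4*(x - 7))^2) - 2 = 398] add 2: x sits inside (… - 2) ⇒ sub: (4*(x - 7))^2 = 400.
Step 3. [(4*(x - 7))^2 = 400] LHS squared, RHS 400 ≥ 0: apply √ (±). So sqrt: 4*(x - 7) = 20 or -20.
Step 4. [4*(x - 7) = 20 or -20] LHS = 4·(…); ÷4 both sides. So div: x - 7 = 5 or -5.
Step 5. [x - 7 = 5 or -5] add 7: x sits inside (… - 7) ⇒ sub: x = 12 or 2.

Answer: x ∈ {2, 12}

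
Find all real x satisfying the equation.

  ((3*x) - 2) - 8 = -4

Step 1. [((3*x) - 2) - 8 = -4] peel the -8: add 8 from each side, so sub: (3*x) - 2 = 4.
Step 2. [(3*x) - 2 = 4] -2 is outermost — add 2 both sides. So sub: 3*x = 6.
Step 3. [3*x = 6] 3 out front; divide by 3, so div: x = 2.

Answer: x ∈ {2}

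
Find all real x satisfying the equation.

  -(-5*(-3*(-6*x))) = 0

Step 1. [-(-5*(-3*(-6*x))) = 0] flip signs both sides, so neg: -5*(-3*(-6*x)) = 0.
Step 2. [-5*(-3*(-6*x)) = 0] divide by the outer -5. So div: -3*(-6*x) = 0.
Step 3. [-3*(-6*x) = 0] leading coefficient -3: divide by -3. So div: -6*x = 0.
Step 4. [-6*x = 0] divide by the outer -6. So div: x = 0.

Answer: x ∈ {0}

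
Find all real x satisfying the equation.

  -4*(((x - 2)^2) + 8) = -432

Step 1. [-4*(((x - 2)^2) + 8) = -432] LHS = -4·(…); ÷-4 both sides ⇒ div: ((x - 2)^2) + 8 = 108.
Step 2. [((x - 2)^2) + 8 = 108] 8 comes off first (subtract 8) ⇒ sub: (x - 2)^2 = 100.
Step 3. [(x - 2)^2 = 100] LHS squared, RHS 100 ≥ 0: apply √ (±) ⇒ sqrt: x - 2 = 10 or -10.
Step 4. [x - 2 = 10 or -10] add 2: x sits inside (… - 2). So sub: x = 12 or -8.

Answer: x ∈ {-8, 12}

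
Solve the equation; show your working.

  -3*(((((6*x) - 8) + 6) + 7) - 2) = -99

Step 1. [-3*(((((6*x) - 8) + 6) + 7) - 2) = -99] -3·(inner) — divide through by -3 ⇒ div: ((((6*x) - 8) + 6) + 7) - 2 = 33.
Step 2. [((((6*x) - 8) + 6) + 7) - 2 = 33] peel the -2: add 2 from each side. So sub: (((6*x) - 8) + 6) + 7 = 35.
Step 3. [(((6*x) - 8) + 6) + 7 = 35] 7 comes off first (subtract 7), so sub: ((6*x) - 8) + 6 = 28.
Step 4. [((6*x) - 8) + 6 = 28] peel the +6: subtract 6 from each side ⇒ sub: (6*x) - 8 = 22.
Step 5. [(6*x) - 8 = 22] -8 is outermost — add 8 both sides ⇒ sub: 6*x = 30.
Step 6. [6*x = 30] 6·(inner) — divide through by 6. So div: x = 5.

Answer: x ∈ {5}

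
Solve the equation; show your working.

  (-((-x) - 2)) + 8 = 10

Step 1. [(-((-x) - 2)) + 8 = 10] 8 comes off first (subtract 8) ⇒ sub: -((-x) - 2) = 2.
Step 2. [-((-x) - 2) = 2] flip signs both sides ⇒ neg: (-x) - 2 = -2.
Step 3. [(-x) - 2 = -2] 2 comes off first (add 2) ⇒ sub: -x = 0.
Step 4. [-x = 0] leading − — multiply by −1 ⇒ neg: x = 0.

Answer: x ∈ {0}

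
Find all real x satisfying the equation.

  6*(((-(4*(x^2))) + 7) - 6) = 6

Step 1. [6*(((-(4*(x^2))) + 7) - 6) = 6] LHS = 6·(…); ÷6 both sides ⇒ div: ((-(4*(x^2))) + 7) - 6 = 1.
Step 2. [((-(4*(x^2))) + 7) - 6 = 1] peel the -6: add 6 from each side ⇒ sub: (-(4*(x^2))) + 7 = 7.
Step 3. [(-(4*(x^2))) + 7 = 7] 7 comes off first (subtract 7), so sub: -(4*(x^2)) = 0.
Step 4. [-(4*(x^2)) = 0] LHS negated; negate both sides ⇒ neg: 4*(x^2) = 0.
Step 5. [4*(x^2) = 0] divide by the outer 4, so div: x^2 = 0.
Step 6. [x^2 = 0] LHS squared, RHS 0 ≥ 0: apply √ (±). So sqrt: x = 0.

Answer: x ∈ {0}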